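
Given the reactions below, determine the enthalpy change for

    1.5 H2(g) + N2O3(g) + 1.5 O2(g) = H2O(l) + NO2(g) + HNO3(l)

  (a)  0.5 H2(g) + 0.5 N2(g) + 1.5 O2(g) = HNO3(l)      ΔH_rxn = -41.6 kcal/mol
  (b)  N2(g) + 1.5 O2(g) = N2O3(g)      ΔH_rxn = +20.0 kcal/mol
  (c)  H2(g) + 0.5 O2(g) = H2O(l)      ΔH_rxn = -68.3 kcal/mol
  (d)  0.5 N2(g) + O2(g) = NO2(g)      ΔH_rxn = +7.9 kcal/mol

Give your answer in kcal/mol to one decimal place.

ΔH_rxn = -122.0 kcal/mol

(a) as written (HNO3(l) already on the product side): -41.6 kcal/mol
(b) reversed (reverse to put N2O3(g) on the reactant side): -20.0 kcal/mol
(c) as written (H2O(l) already on the product side): -68.3 kcal/mol
(d) as written (NO2(g) already on the product side): +7.9 kcal/mol
Summing the manipulated equations, ΔH_rxn = (-41.6) + (-20.0) + (-68.3) + (+7.9) = -122.0 kcal/mol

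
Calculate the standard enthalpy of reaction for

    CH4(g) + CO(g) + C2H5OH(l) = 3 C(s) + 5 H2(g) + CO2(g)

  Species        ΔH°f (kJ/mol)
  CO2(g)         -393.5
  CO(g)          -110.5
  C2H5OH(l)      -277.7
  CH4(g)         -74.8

ΔHrxn = 69.5 kJ/mol

Products: 3·(+0.0) + 5·(+0.0) + 1·(-393.5) = -393.5
Reactants: 1·(-74.8) + 1·(-110.5) + 1·(-277.7) = -463.0
ΔHrxn = (-393.5) − (-463.0) = 69.5 kJ/mol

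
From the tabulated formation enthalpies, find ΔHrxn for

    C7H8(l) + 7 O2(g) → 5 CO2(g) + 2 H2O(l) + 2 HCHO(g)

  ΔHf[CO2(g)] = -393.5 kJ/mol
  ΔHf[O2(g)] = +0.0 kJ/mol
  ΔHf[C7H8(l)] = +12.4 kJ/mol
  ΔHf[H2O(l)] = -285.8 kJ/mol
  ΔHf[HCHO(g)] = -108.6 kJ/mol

ΔHrxn = -2768.7 kJ/mol

ΔH°rxn = Σ nΔHf°(products) − Σ nΔHf°(reactants).
Products: 5·(-393.5) + 2·(-285.8) + 2·(-108.6) = -2756.3
Reactants: 1·(+12.4) + 7·(+0.0) = +12.4
ΔHrxn = (-2756.3) − (+12.4) = -2768.7 kJ/mol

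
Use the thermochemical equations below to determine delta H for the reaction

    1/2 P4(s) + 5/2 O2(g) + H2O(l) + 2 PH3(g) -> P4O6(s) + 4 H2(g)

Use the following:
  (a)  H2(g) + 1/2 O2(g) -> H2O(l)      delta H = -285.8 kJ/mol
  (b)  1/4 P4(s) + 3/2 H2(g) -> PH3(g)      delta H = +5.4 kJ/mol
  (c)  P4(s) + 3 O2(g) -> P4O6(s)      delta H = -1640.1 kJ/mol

delta H = -1365.1 kJ/mol

(a) reversed: +285.8 kJ/mol
(b) reversed and × 2: (-2)·(+5.4) = -10.8 kJ/mol
(c) as written: -1640.1 kJ/mol
Combining the equations, delta H = (-1)·(-285.8) + (-2)·(+5.4) + (1)·(-1640.1) = -1365.1 kJ/mol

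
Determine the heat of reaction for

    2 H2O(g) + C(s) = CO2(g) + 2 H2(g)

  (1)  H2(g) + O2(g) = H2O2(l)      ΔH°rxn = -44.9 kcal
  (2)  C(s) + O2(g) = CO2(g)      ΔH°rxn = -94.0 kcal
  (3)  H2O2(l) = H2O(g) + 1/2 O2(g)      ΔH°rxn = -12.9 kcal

(1) reversed and × 2: (-2)·(-44.9) = +89.8 kcal
(2) as written: -94.0 kcal
(3) reversed and × 2: (-2)·(-12.9) = +25.8 kcal
Summing the manipulated equations, ΔH°rxn = (-2)·(-44.9) + (1)·(-94.0) + (-2)·(-12.9) = 21.6 kcal

ΔH°rxn = 21.6 kcal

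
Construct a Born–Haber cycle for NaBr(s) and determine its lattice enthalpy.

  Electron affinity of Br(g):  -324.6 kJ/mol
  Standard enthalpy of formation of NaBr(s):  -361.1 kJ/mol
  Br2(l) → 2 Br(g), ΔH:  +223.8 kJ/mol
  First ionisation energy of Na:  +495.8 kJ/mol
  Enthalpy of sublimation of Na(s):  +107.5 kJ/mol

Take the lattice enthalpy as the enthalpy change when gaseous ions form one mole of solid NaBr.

U = -751.7 kJ/mol

ΔHf° = 1·ΔHsub + 1·(ΣIE) + 1/2·D(Br2) + 1·EA + U
-361.1 = 1·(+107.5) + 1·(+495.8) + 1/2·(+223.8) + 1·(-324.6) + U
U = -361.1 − (+390.6) = -751.7 kJ/mol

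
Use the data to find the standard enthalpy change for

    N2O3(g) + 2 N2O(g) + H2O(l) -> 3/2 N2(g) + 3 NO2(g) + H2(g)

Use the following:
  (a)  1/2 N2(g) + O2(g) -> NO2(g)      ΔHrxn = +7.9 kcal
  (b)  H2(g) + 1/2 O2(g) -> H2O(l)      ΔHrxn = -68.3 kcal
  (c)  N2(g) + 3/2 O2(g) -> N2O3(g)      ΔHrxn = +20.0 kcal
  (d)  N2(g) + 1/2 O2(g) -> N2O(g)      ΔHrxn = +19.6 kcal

(a) × 3: (3)·(+7.9) = +23.7 kcal
(b) reversed: +68.3 kcal
(c) reversed: -20.0 kcal
(d) reversed and × 2: (-2)·(+19.6) = -39.2 kcal
ΔHrxn = (+23.7) + (+68.3) + (-20.0) + (-39.2) = 32.8 kcal

ΔHrxn = 32.8 kcal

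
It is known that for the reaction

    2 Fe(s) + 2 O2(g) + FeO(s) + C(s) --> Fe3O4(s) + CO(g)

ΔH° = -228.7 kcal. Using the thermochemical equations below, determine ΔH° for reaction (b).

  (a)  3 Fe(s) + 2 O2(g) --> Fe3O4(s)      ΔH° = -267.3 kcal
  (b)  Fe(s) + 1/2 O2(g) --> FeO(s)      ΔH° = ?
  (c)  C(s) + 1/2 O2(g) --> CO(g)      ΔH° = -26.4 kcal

ΔH° = -65.0 kcal

(a) as written: -267.3 kcal
(b) reversed: contributes −x
(c) as written: -26.4 kcal
-228.7 = (-267.3) + (-26.4) − x
x = (-228.7 − (-293.7)) / (-1) = -65.0 kcal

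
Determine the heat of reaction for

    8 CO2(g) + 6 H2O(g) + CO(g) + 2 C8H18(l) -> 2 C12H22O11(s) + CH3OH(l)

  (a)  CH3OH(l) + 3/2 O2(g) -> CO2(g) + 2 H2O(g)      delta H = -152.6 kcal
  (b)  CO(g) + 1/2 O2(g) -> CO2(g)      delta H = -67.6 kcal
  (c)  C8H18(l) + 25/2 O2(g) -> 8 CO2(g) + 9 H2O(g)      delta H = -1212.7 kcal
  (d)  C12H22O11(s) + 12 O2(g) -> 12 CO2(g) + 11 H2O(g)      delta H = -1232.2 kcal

(a) reversed: +152.6 kcal
(b) as written: -67.6 kcal
(c) × 2: (2)·(-1212.7) = -2425.4 kcal
(d) reversed and × 2: (-2)·(-1232.2) = +2464.4 kcal
delta H = (-1)·(-152.6) + (1)·(-67.6) + (2)·(-1212.7) + (-2)·(-1232.2) = 124.0 kcal

delta H = 124.0 kcal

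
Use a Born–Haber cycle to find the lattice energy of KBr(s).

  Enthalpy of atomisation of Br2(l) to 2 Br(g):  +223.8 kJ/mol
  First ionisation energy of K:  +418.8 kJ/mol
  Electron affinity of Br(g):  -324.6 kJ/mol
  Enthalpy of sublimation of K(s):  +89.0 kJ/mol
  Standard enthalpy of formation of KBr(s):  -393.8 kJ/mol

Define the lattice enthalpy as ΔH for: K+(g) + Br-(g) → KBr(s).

U = -688.9 kJ/mol

ΔHf° = 1·ΔHsub + 1·(ΣIE) + 1/2·D(Br2) + 1·EA + U
-393.8 = 1·(+89.0) + 1·(+418.8) + 1/2·(+223.8) + 1·(-324.6) + U
U = -393.8 − (+295.1) = -688.9 kJ/mol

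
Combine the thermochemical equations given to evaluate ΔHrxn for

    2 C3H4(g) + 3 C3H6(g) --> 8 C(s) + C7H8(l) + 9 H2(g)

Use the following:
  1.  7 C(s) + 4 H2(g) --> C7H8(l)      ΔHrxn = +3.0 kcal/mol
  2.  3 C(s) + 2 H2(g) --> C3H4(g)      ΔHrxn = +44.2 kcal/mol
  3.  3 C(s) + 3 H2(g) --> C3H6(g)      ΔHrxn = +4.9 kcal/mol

ΔHrxn = -100.1 kcal/mol

eq. 1 as written (C7H8(l) already on the product side): +3.0 kcal/mol
eq. 2 reversed and × 2 (C3H4(g) must end up as a reactant; scale by 2 for the 2 C3H4(g)): (-2)·(+44.2) = -88.4 kcal/mol
eq. 3 reversed and × 3 (reverse to put C3H6(g) on the reactant side; scale by 3 for the 3 C3H6(g)): (-3)·(+4.9) = -14.7 kcal/mol
ΔHrxn = (1)·(+3.0) + (-2)·(+44.2) + (-3)·(+4.9) = -100.1 kcal/mol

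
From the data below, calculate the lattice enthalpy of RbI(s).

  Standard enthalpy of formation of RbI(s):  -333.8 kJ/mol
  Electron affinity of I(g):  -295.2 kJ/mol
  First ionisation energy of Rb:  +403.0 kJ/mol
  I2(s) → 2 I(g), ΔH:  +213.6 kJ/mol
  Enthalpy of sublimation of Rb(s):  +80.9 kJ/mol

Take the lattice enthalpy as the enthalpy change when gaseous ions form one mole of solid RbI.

ΔHf° = 1·ΔHsub + 1·(ΣIE) + 1/2·D(I2) + 1·EA + U
-333.8 = 1·(+80.9) + 1·(+403.0) + 1/2·(+213.6) + 1·(-295.2) + U
U = -333.8 − (+295.5) = -629.3 kJ/mol

U = -629.3 kJ/mol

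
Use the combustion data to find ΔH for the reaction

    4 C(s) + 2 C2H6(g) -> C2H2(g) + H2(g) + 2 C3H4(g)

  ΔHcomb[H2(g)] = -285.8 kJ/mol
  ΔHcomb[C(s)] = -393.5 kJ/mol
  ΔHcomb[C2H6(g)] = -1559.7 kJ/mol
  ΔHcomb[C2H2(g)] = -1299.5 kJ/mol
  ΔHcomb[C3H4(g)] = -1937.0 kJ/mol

Using ΔH = Σ nΔHc°(reactants) − Σ nΔHc°(products):
= [4·(-393.5) + 2·(-1559.7)] − [1·(-1299.5) + 1·(-285.8) + 2·(-1937.0)]
= 765.9 kJ/mol

ΔH = 765.9 kJ/mol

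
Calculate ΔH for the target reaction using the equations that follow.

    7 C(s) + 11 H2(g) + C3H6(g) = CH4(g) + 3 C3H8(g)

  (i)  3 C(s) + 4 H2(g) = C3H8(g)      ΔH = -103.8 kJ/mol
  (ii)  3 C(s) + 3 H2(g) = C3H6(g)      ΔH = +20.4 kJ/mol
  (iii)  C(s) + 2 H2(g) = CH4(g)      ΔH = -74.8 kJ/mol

(i) × 3 (×3 to match 3 C3H8(g) in the target): (3)·(-103.8) = -311.4 kJ/mol
(ii) reversed (C3H6(g) must end up as a reactant): -20.4 kJ/mol
(iii) as written (CH4(g) already on the product side): -74.8 kJ/mol
ΔH = (-311.4) + (-20.4) + (-74.8) = -406.6 kJ/mol

ΔH = -406.6 kJ/mol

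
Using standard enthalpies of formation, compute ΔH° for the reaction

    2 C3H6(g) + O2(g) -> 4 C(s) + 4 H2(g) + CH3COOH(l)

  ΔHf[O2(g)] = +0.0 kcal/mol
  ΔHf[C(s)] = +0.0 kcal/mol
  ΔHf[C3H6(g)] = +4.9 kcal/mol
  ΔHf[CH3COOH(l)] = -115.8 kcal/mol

Products: 4·(+0.0) + 4·(+0.0) + 1·(-115.8) = -115.8
Reactants: 2·(+4.9) + 1·(+0.0) = +9.8
ΔH° = (-115.8) − (+9.8) = -125.6 kcal/mol

ΔH° = -125.6 kcal/mol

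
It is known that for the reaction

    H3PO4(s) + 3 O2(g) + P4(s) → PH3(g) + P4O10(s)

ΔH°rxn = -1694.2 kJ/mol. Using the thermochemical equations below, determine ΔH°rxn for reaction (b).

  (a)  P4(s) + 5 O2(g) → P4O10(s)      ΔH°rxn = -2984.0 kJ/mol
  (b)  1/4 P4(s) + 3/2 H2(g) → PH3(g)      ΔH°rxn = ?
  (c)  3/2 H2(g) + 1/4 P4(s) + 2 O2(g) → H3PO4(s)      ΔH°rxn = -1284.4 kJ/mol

ΔH°rxn = 5.4 kJ/mol

(a) as written: -2984.0 kJ/mol
(b) as written: contributes x
(c) reversed: +1284.4 kJ/mol
-1694.2 = (-2984.0) + (+1284.4) + x
x = (-1694.2 − (-1699.6)) / (1) = 5.4 kJ/mol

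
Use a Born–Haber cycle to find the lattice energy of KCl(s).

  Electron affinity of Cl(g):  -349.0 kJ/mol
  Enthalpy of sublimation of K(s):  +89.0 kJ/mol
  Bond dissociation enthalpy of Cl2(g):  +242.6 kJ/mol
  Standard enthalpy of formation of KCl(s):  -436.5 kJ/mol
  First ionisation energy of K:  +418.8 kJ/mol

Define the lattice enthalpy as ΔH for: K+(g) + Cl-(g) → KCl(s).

ΔHf° = 1·ΔHsub + 1·(ΣIE) + 1/2·D(Cl2) + 1·EA + U
-436.5 = 1·(+89.0) + 1·(+418.8) + 1/2·(+242.6) + 1·(-349.0) + U
U = -436.5 − (+280.1) = -716.6 kJ/mol

U = -716.6 kJ/mol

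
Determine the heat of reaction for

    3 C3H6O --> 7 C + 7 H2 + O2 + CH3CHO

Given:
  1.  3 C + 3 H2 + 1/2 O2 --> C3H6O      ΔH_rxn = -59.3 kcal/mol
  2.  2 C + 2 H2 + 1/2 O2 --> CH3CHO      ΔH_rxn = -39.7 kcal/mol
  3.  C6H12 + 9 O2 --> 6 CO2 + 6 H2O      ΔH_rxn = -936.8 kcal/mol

ΔH_rxn = 138.2 kcal/mol

eq. 1 reversed and × 3: (-3)·(-59.3) = +177.9 kcal/mol
eq. 2 as written: -39.7 kcal/mol
eq. 3: not needed.
Summing the manipulated equations, ΔH_rxn = (+177.9) + (-39.7) = 138.2 kcal/mol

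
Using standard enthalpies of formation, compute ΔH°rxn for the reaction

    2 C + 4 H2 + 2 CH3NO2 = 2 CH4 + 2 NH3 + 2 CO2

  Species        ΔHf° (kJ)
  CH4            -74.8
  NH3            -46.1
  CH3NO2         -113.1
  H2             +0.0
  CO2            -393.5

ΔH°rxn = -802.6 kJ

ΔH°rxn = Σ nΔHf°(products) − Σ nΔHf°(reactants).
Products: 2·(-74.8) + 2·(-46.1) + 2·(-393.5) = -1028.8
Reactants: 2·(+0.0) + 4·(+0.0) + 2·(-113.1) = -226.2
ΔH°rxn = (-1028.8) − (-226.2) = -802.6 kJ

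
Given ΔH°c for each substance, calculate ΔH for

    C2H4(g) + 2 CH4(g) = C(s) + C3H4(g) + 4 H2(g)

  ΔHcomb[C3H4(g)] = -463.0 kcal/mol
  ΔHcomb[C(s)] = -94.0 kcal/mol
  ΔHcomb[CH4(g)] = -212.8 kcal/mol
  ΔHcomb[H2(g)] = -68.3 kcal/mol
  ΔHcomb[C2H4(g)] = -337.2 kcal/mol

Using ΔH = Σ nΔHc°(reactants) − Σ nΔHc°(products):
= [1·(-337.2) + 2·(-212.8)] − [1·(-94.0) + 1·(-463.0) + 4·(-68.3)]
= 67.4 kcal/mol

ΔH = 67.4 kcal/mol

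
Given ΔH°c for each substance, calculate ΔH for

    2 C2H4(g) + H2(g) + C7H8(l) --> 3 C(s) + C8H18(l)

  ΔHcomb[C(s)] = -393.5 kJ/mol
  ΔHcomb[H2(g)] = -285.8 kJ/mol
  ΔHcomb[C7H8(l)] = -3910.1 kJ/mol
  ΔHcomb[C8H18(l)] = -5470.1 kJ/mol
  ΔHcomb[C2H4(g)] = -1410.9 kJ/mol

ΔH = -367.1 kJ/mol

Using ΔH = Σ nΔHc°(reactants) − Σ nΔHc°(products):
= [2·(-1410.9) + 1·(-285.8) + 1·(-3910.1)] − [3·(-393.5) + 1·(-5470.1)]
= -367.1 kJ/mol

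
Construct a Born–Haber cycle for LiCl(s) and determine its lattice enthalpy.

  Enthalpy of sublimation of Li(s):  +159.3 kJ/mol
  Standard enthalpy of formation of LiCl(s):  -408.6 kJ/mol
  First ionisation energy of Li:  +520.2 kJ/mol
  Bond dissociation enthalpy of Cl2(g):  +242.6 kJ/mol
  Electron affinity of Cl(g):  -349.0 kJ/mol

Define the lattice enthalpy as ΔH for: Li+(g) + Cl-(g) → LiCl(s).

ΔHf° = 1·ΔHsub + 1·(ΣIE) + 1/2·D(Cl2) + 1·EA + U
-408.6 = 1·(+159.3) + 1·(+520.2) + 1/2·(+242.6) + 1·(-349.0) + U
U = -408.6 − (+451.8) = -860.4 kJ/mol

U = -860.4 kJ/mol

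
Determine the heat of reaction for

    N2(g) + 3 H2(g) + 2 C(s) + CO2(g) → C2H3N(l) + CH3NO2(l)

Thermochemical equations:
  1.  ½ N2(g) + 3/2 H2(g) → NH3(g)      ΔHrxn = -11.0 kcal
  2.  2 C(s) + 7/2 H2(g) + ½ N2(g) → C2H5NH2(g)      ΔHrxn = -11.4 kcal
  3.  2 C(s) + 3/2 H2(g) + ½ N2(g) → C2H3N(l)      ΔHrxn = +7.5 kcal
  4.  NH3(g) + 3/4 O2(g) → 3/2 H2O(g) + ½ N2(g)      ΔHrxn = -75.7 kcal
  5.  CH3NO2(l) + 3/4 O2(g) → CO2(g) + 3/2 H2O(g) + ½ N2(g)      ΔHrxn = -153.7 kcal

eq. 1 as written: -11.0 kcal
eq. 2: not needed.
eq. 3 as written: +7.5 kcal
eq. 4 as written: -75.7 kcal
eq. 5 reversed: +153.7 kcal
Summing the manipulated equations, ΔHrxn = (-11.0) + (+7.5) + (-75.7) + (+153.7) = 74.5 kcal

ΔHrxn = 74.5 kcal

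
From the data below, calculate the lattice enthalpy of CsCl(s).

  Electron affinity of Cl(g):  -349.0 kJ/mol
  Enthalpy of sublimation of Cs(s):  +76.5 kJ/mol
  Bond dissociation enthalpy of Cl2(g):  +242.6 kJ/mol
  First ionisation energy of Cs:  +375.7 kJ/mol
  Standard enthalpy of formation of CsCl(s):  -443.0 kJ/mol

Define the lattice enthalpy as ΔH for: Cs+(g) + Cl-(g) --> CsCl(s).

ΔHf° = 1·ΔHsub + 1·(ΣIE) + 1/2·D(Cl2) + 1·EA + U
-443.0 = 1·(+76.5) + 1·(+375.7) + 1/2·(+242.6) + 1·(-349.0) + U
U = -443.0 − (+224.5) = -667.5 kJ/mol

U = -667.5 kJ/mol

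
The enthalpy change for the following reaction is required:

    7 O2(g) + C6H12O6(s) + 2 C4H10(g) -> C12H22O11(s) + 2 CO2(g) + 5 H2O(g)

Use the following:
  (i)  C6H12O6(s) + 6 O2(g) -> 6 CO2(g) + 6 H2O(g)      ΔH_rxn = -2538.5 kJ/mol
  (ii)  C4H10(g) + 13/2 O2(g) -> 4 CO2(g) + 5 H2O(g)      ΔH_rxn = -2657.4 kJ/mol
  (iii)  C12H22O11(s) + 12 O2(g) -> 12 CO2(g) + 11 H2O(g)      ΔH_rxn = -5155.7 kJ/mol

(i) as written (C6H12O6(s) already on the reactant side): -2538.5 kJ/mol
(ii) × 2 (scale by 2 for the 2 C4H10(g)): (2)·(-2657.4) = -5314.8 kJ/mol
(iii) reversed (C12H22O11(s) must end up as a product): +5155.7 kJ/mol
Summing the manipulated equations, ΔH_rxn = (-2538.5) + (-5314.8) + (+5155.7) = -2697.6 kJ/mol

ΔH_rxn = -2697.6 kJ/mol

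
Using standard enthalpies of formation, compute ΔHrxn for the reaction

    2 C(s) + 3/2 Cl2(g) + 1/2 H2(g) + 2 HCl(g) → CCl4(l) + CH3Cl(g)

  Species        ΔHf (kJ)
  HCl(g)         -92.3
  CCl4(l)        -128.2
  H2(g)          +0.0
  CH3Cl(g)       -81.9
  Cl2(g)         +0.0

Products: 1·(-128.2) + 1·(-81.9) = -210.1
Reactants: 2·(+0.0) + 3/2·(+0.0) + 1/2·(+0.0) + 2·(-92.3) = -184.6
ΔHrxn = (-210.1) − (-184.6) = -25.5 kJ

ΔHrxn = -25.5 kJ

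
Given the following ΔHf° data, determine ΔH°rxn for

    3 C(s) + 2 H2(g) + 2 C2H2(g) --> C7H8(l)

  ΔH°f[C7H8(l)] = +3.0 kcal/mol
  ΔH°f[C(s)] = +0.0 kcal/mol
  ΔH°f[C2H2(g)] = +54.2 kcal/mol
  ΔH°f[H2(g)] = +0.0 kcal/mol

ΔH°rxn = -105.4 kcal/mol

ΔH°rxn = Σ nΔHf°(products) − Σ nΔHf°(reactants).
Products: 1·(+3.0) = +3.0
Reactants: 3·(+0.0) + 2·(+0.0) + 2·(+54.2) = +108.4
ΔH°rxn = (+3.0) − (+108.4) = -105.4 kcal/mol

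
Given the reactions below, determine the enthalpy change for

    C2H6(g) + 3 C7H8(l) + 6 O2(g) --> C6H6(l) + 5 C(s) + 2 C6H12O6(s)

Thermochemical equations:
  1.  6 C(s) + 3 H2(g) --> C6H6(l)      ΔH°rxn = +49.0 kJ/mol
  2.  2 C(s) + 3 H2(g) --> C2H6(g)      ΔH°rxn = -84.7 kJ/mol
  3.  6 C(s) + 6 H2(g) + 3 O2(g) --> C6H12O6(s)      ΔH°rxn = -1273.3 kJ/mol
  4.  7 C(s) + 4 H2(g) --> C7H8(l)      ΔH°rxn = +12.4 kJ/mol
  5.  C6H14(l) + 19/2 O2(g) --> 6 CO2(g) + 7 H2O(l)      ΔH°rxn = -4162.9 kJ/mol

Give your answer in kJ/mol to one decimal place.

ΔH°rxn = -2450.1 kJ/mol

eq. 1 as written (C6H6(l) already on the product side): +49.0 kJ/mol
eq. 2 reversed (C2H6(g) must end up as a reactant): +84.7 kJ/mol
eq. 3 × 2 (scale by 2 for the 2 C6H12O6(s)): (2)·(-1273.3) = -2546.6 kJ/mol
eq. 4 reversed and × 3 (reverse to put C7H8(l) on the reactant side; scale by 3 for the 3 C7H8(l)): (-3)·(+12.4) = -37.2 kJ/mol
eq. 5: not needed (CO2(g) appears nowhere else).
Summing the manipulated equations, ΔH°rxn = (+49.0) + (+84.7) + (-2546.6) + (-37.2) = -2450.1 kJ/mol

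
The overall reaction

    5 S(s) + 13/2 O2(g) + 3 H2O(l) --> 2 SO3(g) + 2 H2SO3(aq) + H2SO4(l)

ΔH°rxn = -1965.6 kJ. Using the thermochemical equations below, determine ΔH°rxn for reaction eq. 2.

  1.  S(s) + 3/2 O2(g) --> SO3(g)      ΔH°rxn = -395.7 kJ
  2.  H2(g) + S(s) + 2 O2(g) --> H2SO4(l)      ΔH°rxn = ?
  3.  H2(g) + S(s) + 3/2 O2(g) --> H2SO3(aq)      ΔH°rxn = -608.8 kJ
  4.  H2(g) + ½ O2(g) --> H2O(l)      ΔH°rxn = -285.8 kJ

ΔH°rxn = -814.0 kJ

eq. 1 × 2: (2)·(-395.7) = -791.4 kJ
eq. 2 as written: contributes x
eq. 3 × 2: (2)·(-608.8) = -1217.6 kJ
eq. 4 reversed and × 3: (-3)·(-285.8) = +857.4 kJ
-1965.6 = (-791.4) + (-1217.6) + (+857.4) + x
x = (-1965.6 − (-1151.6)) / (1) = -814.0 kJ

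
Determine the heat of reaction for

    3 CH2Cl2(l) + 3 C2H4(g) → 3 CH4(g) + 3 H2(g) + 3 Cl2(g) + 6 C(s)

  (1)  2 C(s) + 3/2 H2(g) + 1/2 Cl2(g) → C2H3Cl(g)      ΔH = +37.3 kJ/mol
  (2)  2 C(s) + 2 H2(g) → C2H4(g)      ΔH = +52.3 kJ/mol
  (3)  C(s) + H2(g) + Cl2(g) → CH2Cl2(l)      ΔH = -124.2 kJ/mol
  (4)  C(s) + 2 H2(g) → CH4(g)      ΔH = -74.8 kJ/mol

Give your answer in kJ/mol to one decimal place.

ΔH = -8.7 kJ/mol

(1): not needed.
(2) reversed and × 3: (-3)·(+52.3) = -156.9 kJ/mol
(3) reversed and × 3: (-3)·(-124.2) = +372.6 kJ/mol
(4) × 3: (3)·(-74.8) = -224.4 kJ/mol
ΔH = (-156.9) + (+372.6) + (-224.4) = -8.7 kJ/mol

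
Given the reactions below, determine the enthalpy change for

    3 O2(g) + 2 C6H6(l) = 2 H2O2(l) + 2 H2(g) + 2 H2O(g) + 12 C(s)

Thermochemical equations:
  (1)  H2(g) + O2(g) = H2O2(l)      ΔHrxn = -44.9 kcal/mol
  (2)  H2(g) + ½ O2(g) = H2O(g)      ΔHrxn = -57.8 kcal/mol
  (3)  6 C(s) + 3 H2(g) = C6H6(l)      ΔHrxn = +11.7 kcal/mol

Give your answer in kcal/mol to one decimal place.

ΔHrxn = -228.8 kcal/mol

(1) × 2: (2)·(-44.9) = -89.8 kcal/mol
(2) × 2: (2)·(-57.8) = -115.6 kcal/mol
(3) reversed and × 2: (-2)·(+11.7) = -23.4 kcal/mol
ΔHrxn = (-89.8) + (-115.6) + (-23.4) = -228.8 kcal/mol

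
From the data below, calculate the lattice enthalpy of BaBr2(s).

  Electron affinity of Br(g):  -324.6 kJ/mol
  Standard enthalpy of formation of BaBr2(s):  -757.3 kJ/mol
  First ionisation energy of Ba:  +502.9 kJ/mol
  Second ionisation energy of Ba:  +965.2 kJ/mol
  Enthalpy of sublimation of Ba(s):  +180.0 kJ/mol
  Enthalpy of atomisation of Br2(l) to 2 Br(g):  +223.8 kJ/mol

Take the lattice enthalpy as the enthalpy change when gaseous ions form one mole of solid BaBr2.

ΔHf° = 1·ΔHsub + 1·(ΣIE) + 1·D(Br2) + 2·EA + U
-757.3 = 1·(+180.0) + 1·(+1468.1) + 1·(+223.8) + 2·(-324.6) + U
U = -757.3 − (+1222.7) = -1980.0 kJ/mol

U = -1980.0 kJ/mol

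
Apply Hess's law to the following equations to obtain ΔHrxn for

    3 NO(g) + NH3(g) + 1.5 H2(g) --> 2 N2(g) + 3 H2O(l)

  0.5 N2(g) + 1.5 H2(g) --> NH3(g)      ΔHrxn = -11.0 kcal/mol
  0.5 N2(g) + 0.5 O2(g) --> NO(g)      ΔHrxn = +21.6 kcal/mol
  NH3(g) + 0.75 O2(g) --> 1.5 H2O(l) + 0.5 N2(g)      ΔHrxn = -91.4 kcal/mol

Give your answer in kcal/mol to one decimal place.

ΔHrxn = -258.6 kcal/mol

equation 1 as written (H2(g) already on the reactant side): -11.0 kcal/mol
equation 2 reversed and × 3 (NO(g) must end up as a reactant; ×3 to match 3 NO(g) in the target): (-3)·(+21.6) = -64.8 kcal/mol
equation 3 × 2 (×2 to match 3 H2O(l) in the target): (2)·(-91.4) = -182.8 kcal/mol
Combining the equations, ΔHrxn = (-11.0) + (-64.8) + (-182.8) = -258.6 kcal/mol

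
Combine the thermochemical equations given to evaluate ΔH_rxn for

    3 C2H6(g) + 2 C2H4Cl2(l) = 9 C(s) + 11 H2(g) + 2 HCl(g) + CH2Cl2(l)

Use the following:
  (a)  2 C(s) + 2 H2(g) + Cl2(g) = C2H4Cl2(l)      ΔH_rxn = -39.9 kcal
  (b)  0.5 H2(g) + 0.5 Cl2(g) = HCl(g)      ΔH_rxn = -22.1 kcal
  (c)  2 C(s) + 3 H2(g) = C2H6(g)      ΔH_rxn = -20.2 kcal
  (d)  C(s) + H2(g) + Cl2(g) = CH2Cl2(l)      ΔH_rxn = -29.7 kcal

(a) reversed and × 2: (-2)·(-39.9) = +79.8 kcal
(b) × 2: (2)·(-22.1) = -44.2 kcal
(c) reversed and × 3: (-3)·(-20.2) = +60.6 kcal
(d) as written: -29.7 kcal
Since enthalpy is a state function, ΔH_rxn = (+79.8) + (-44.2) + (+60.6) + (-29.7) = 66.5 kcal

ΔH_rxn = 66.5 kcal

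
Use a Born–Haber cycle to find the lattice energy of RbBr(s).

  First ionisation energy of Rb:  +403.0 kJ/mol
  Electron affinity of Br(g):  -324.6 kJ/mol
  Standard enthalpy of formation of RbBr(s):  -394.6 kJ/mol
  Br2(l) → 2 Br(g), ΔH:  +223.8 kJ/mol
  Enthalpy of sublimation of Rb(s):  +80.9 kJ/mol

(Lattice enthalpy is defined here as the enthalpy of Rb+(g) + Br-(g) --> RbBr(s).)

ΔHf° = 1·ΔHsub + 1·(ΣIE) + 1/2·D(Br2) + 1·EA + U
-394.6 = 1·(+80.9) + 1·(+403.0) + 1/2·(+223.8) + 1·(-324.6) + U
U = -394.6 − (+271.2) = -665.8 kJ/mol

U = -665.8 kJ/mol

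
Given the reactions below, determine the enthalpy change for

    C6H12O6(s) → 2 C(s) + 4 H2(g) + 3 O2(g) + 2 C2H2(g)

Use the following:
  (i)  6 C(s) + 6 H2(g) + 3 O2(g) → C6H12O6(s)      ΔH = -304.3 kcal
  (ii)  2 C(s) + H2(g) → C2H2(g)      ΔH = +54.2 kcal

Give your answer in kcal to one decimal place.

(i) reversed: +304.3 kcal
(ii) × 2: (2)·(+54.2) = +108.4 kcal
By Hess's law, ΔH = (-1)·(-304.3) + (2)·(+54.2) = 412.7 kcal

ΔH = 412.7 kcal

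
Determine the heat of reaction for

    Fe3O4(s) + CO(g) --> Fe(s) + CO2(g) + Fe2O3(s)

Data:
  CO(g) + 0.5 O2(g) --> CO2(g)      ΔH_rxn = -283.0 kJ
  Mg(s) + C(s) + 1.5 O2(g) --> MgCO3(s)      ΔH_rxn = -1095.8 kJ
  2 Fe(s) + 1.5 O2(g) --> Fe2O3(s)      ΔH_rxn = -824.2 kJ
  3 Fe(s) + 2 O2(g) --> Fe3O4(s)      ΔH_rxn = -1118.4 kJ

ΔH_rxn = 11.2 kJ

equation 1 as written: -283.0 kJ
equation 2: not needed.
equation 3 as written: -824.2 kJ
equation 4 reversed: +1118.4 kJ
Summing the manipulated equations, ΔH_rxn = (-283.0) + (-824.2) + (+1118.4) = 11.2 kJ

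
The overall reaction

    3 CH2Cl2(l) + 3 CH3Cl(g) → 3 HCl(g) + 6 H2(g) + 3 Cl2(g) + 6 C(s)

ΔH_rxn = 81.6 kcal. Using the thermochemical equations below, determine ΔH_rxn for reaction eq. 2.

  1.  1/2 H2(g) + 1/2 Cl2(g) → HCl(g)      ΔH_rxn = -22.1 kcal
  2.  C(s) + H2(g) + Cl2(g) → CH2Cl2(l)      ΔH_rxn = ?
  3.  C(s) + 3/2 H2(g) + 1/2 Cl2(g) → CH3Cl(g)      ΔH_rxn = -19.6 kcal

eq. 1 × 3 (×3 to match 3 HCl(g) in the target): (3)·(-22.1) = -66.3 kcal
eq. 2 reversed and × 3 (CH2Cl2(l) must end up as a reactant; ×3 to match 3 CH2Cl2(l) in the target): contributes −3·x
eq. 3 reversed and × 3 (reverse to put CH3Cl(g) on the reactant side; ×3 to match 3 CH3Cl(g) in the target): (-3)·(-19.6) = +58.8 kcal
+81.6 = (-66.3) + (+58.8) − 3·x
x = (+81.6 − (-7.5)) / (-3) = -29.7 kcal

ΔH_rxn = -29.7 kcal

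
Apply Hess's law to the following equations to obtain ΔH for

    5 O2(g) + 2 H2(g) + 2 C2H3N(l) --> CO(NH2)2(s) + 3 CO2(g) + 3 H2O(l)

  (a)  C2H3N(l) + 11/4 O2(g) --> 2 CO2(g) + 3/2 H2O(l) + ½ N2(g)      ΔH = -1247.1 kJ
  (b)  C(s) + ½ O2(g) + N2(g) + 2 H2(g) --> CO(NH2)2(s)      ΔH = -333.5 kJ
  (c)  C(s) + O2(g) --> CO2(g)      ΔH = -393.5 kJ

(a) × 2 (scale by 2 for the 2 C2H3N(l)): (2)·(-1247.1) = -2494.2 kJ
(b) as written (CO(NH2)2(s) already on the product side): -333.5 kJ
(c) reversed: +393.5 kJ
Summing the manipulated equations, ΔH = (-2494.2) + (-333.5) + (+393.5) = -2434.2 kJ

ΔH = -2434.2 kJ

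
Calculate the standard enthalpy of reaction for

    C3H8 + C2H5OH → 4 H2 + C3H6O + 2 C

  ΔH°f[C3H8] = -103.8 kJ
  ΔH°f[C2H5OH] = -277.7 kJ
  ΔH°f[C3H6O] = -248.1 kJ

ΔHrxn = 133.4 kJ

ΔH°rxn = Σ nΔHf°(products) − Σ nΔHf°(reactants).
Products: 4·(+0.0) + 1·(-248.1) + 2·(+0.0) = -248.1
Reactants: 1·(-103.8) + 1·(-277.7) = -381.5
ΔHrxn = (-248.1) − (-381.5) = 133.4 kJ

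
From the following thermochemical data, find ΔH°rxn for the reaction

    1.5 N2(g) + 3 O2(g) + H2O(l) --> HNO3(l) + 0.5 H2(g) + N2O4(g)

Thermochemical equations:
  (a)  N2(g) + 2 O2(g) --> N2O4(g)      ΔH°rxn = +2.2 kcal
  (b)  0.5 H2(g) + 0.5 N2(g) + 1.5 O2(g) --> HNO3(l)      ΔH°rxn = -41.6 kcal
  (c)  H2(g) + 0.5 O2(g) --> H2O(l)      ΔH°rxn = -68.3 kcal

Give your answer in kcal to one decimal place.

ΔH°rxn = 28.9 kcal

(a) as written: +2.2 kcal
(b) as written: -41.6 kcal
(c) reversed: +68.3 kcal
Combining the equations, ΔH°rxn = (1)·(+2.2) + (1)·(-41.6) + (-1)·(-68.3) = 28.9 kcal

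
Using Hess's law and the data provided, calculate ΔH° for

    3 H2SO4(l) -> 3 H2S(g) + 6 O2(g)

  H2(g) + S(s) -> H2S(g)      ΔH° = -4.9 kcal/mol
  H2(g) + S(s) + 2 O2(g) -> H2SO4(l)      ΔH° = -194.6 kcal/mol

equation 1 × 3: (3)·(-4.9) = -14.7 kcal/mol
equation 2 reversed and × 3: (-3)·(-194.6) = +583.8 kcal/mol
ΔH° = (3)·(-4.9) + (-3)·(-194.6) = 569.1 kcal/mol

ΔH° = 569.1 kcal/mol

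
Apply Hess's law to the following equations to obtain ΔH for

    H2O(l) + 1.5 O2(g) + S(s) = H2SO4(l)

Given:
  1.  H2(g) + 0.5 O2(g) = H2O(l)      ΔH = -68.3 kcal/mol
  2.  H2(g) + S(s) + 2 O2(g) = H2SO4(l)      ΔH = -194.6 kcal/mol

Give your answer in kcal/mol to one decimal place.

eq. 1 reversed: +68.3 kcal/mol
eq. 2 as written: -194.6 kcal/mol
Since enthalpy is a state function, ΔH = (+68.3) + (-194.6) = -126.3 kcal/mol

ΔH = -126.3 kcal/mol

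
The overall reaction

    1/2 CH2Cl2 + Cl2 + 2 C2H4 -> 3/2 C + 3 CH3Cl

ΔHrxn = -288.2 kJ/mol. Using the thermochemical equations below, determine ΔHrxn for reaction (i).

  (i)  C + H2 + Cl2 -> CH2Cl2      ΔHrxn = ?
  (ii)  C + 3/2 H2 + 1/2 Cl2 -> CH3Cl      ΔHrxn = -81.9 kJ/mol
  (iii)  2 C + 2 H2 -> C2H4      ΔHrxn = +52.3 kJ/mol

ΔHrxn = -124.2 kJ/mol

(i) reversed and × 1/2: contributes −1/2·x
(ii) × 3: (3)·(-81.9) = -245.7 kJ/mol
(iii) reversed and × 2: (-2)·(+52.3) = -104.6 kJ/mol
-288.2 = (-245.7) + (-104.6) − 1/2·x
x = (-288.2 − (-350.3)) / (-1/2) = -124.2 kJ/mol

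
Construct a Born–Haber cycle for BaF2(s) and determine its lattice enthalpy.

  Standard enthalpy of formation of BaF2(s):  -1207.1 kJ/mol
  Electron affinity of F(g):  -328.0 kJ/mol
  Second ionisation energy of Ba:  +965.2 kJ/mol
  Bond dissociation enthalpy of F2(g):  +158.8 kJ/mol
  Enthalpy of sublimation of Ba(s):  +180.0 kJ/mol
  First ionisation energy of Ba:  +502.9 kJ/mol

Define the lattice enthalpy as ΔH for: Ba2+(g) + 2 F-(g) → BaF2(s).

ΔHf° = 1·ΔHsub + 1·(ΣIE) + 1·D(F2) + 2·EA + U
-1207.1 = 1·(+180.0) + 1·(+1468.1) + 1·(+158.8) + 2·(-328.0) + U
U = -1207.1 − (+1150.9) = -2358.0 kJ/mol

U = -2358.0 kJ/mol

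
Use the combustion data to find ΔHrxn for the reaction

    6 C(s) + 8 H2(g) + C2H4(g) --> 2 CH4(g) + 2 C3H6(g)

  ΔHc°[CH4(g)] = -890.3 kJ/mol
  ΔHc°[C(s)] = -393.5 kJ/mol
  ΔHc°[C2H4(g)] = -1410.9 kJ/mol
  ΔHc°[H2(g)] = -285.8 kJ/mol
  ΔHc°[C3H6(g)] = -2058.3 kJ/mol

Using ΔH = Σ nΔHc°(reactants) − Σ nΔHc°(products):
= [6·(-393.5) + 8·(-285.8) + 1·(-1410.9)] − [2·(-890.3) + 2·(-2058.3)]
= -161.1 kJ/mol

ΔHrxn = -161.1 kJ/mol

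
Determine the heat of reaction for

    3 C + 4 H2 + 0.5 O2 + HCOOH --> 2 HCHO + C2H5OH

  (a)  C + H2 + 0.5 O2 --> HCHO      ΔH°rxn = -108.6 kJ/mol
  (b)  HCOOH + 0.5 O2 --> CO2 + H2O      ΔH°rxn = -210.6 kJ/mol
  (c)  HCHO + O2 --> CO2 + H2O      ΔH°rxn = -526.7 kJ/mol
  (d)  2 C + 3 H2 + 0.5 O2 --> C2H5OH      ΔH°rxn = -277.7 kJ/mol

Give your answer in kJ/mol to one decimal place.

(a) as written: -108.6 kJ/mol
(b) as written (HCOOH already on the reactant side): -210.6 kJ/mol
(c) reversed: +526.7 kJ/mol
(d) as written (C2H5OH already on the product side): -277.7 kJ/mol
Combining the equations, ΔH°rxn = (1)·(-108.6) + (1)·(-210.6) + (-1)·(-526.7) + (1)·(-277.7) = -70.2 kJ/mol

ΔH°rxn = -70.2 kJ/mol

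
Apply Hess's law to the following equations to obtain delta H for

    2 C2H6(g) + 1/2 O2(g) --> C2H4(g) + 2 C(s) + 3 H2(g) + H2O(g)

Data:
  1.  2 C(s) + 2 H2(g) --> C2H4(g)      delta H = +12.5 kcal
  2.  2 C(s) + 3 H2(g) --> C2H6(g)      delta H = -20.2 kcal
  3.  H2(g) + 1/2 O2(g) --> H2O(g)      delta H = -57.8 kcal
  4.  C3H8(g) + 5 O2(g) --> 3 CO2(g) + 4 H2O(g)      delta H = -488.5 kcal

eq. 1 as written: +12.5 kcal
eq. 2 reversed and × 2: (-2)·(-20.2) = +40.4 kcal
eq. 3 as written: -57.8 kcal
eq. 4: not needed.
Summing the manipulated equations, delta H = (1)·(+12.5) + (-2)·(-20.2) + (1)·(-57.8) = -4.9 kcal

delta H = -4.9 kcal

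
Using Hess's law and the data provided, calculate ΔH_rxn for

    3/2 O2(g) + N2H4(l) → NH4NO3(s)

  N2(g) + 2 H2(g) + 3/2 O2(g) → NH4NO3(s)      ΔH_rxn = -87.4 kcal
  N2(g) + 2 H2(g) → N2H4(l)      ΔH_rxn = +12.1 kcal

equation 1 as written (NH4NO3(s) already on the product side): -87.4 kcal
equation 2 reversed (reverse to put N2H4(l) on the reactant side): -12.1 kcal
Combining the equations, ΔH_rxn = (-87.4) + (-12.1) = -99.5 kcal

ΔH_rxn = -99.5 kcal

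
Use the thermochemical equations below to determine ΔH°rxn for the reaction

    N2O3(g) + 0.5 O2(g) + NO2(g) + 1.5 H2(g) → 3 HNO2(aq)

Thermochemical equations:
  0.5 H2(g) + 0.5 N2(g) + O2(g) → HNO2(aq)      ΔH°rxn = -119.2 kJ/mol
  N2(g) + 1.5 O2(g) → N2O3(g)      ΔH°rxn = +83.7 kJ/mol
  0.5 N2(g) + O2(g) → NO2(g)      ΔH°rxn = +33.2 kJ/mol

ΔH°rxn = -474.5 kJ/mol

equation 1 × 3 (scale by 3 for the 3 HNO2(aq)): (3)·(-119.2) = -357.6 kJ/mol
equation 2 reversed (reverse to put N2O3(g) on the reactant side): -83.7 kJ/mol
equation 3 reversed (reverse to put NO2(g) on the reactant side): -33.2 kJ/mol
Since enthalpy is a state function, ΔH°rxn = (-357.6) + (-83.7) + (-33.2) = -474.5 kJ/mol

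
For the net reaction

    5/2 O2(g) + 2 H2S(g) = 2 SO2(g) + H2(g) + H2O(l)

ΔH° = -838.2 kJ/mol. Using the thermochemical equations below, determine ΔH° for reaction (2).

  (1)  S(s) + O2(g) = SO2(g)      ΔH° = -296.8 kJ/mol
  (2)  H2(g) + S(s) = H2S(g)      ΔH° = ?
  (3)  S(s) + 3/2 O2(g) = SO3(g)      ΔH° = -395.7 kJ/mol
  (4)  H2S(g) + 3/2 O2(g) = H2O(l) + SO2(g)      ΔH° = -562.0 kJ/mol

(1) as written: -296.8 kJ/mol
(2) reversed: contributes −x
(3): not needed.
(4) as written: -562.0 kJ/mol
-838.2 = (-296.8) + (-562.0) − x
x = (-838.2 − (-858.8)) / (-1) = -20.6 kJ/mol

ΔH° = -20.6 kJ/mol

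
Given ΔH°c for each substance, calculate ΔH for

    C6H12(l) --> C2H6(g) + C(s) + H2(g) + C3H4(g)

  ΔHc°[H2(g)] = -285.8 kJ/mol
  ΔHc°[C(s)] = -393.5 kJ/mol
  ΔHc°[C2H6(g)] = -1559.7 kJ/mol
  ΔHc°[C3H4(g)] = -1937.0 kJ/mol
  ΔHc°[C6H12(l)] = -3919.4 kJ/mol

ΔH = 256.6 kJ/mol

Using ΔH = Σ nΔHc°(reactants) − Σ nΔHc°(products):
= [1·(-3919.4)] − [1·(-1559.7) + 1·(-393.5) + 1·(-285.8) + 1·(-1937.0)]
= 256.6 kJ/mol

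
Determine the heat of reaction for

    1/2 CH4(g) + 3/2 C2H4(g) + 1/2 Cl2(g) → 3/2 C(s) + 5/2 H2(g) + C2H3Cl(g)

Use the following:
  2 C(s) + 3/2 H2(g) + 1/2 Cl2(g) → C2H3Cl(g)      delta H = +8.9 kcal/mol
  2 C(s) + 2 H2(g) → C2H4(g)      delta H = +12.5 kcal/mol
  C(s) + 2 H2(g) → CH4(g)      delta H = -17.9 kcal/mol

equation 1 as written (C2H3Cl(g) already on the product side): +8.9 kcal/mol
equation 2 reversed and × 3/2 (reverse to put C2H4(g) on the reactant side; scale by 3/2 for the 3/2 C2H4(g)): (-3/2)·(+12.5) = -18.75 kcal/mol
equation 3 reversed and × 1/2 (reverse to put CH4(g) on the reactant side; scale by 1/2 for the 1/2 CH4(g)): (-1/2)·(-17.9) = +8.95 kcal/mol
Summing the manipulated equations, delta H = (+8.9) + (-18.75) + (+8.95) = -0.9 kcal/mol

delta H = -0.9 kcal/mol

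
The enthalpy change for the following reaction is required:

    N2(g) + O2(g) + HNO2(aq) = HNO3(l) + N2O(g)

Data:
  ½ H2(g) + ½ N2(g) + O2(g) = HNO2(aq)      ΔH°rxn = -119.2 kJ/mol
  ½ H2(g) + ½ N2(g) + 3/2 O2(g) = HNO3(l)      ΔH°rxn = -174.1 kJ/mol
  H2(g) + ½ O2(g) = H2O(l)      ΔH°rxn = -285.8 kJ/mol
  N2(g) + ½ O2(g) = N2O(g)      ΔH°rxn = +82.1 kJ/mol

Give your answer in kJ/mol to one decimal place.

equation 1 reversed: +119.2 kJ/mol
equation 2 as written: -174.1 kJ/mol
equation 3: not needed.
equation 4 as written: +82.1 kJ/mol
Summing the manipulated equations, ΔH°rxn = (+119.2) + (-174.1) + (+82.1) = 27.2 kJ/mol

ΔH°rxn = 27.2 kJ/mol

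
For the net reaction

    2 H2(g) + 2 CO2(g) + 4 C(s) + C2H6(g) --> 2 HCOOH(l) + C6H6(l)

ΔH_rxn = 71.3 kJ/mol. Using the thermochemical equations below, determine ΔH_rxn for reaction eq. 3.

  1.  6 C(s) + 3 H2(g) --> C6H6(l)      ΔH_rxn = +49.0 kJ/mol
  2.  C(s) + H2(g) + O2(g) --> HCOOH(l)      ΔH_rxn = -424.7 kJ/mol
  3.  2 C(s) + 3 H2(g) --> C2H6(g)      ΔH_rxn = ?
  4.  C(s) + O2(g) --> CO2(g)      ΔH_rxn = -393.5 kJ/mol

ΔH_rxn = -84.7 kJ/mol

eq. 1 as written: +49.0 kJ/mol
eq. 2 × 2: (2)·(-424.7) = -849.4 kJ/mol
eq. 3 reversed: contributes −x
eq. 4 reversed and × 2: (-2)·(-393.5) = +787.0 kJ/mol
+71.3 = (+49.0) + (-849.4) + (+787.0) − x
x = (+71.3 − (-13.4)) / (-1) = -84.7 kJ/mol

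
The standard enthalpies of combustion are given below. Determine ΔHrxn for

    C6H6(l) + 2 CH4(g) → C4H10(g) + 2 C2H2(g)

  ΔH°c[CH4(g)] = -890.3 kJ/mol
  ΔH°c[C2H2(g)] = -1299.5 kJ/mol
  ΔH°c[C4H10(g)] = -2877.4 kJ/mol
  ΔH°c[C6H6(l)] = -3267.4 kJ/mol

Using ΔH = Σ nΔHc°(reactants) − Σ nΔHc°(products):
= [1·(-3267.4) + 2·(-890.3)] − [1·(-2877.4) + 2·(-1299.5)]
= 428.4 kJ/mol

ΔHrxn = 428.4 kJ/mol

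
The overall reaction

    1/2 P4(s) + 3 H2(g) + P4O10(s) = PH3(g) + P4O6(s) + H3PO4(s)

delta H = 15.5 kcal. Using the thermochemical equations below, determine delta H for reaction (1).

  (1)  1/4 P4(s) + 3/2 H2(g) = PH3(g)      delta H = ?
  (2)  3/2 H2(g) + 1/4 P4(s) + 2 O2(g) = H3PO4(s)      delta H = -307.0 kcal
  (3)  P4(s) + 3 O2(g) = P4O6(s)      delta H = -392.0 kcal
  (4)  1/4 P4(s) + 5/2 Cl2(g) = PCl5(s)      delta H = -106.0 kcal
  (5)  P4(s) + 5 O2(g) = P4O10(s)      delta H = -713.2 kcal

delta H = 1.3 kcal

(1) as written: contributes x
(2) as written: -307.0 kcal
(3) as written: -392.0 kcal
(4): not needed.
(5) reversed: +713.2 kcal
+15.5 = (-307.0) + (-392.0) + (+713.2) + x
x = (+15.5 − (+14.2)) / (1) = 1.3 kcal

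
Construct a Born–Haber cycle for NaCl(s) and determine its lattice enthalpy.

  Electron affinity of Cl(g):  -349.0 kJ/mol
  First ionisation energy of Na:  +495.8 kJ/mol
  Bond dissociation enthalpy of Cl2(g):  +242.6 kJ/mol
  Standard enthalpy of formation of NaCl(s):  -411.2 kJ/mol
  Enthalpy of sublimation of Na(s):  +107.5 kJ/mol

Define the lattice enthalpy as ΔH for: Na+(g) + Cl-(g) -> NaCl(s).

U = -786.8 kJ/mol

ΔHf° = 1·ΔHsub + 1·(ΣIE) + 1/2·D(Cl2) + 1·EA + U
-411.2 = 1·(+107.5) + 1·(+495.8) + 1/2·(+242.6) + 1·(-349.0) + U
U = -411.2 − (+375.6) = -786.8 kJ/mol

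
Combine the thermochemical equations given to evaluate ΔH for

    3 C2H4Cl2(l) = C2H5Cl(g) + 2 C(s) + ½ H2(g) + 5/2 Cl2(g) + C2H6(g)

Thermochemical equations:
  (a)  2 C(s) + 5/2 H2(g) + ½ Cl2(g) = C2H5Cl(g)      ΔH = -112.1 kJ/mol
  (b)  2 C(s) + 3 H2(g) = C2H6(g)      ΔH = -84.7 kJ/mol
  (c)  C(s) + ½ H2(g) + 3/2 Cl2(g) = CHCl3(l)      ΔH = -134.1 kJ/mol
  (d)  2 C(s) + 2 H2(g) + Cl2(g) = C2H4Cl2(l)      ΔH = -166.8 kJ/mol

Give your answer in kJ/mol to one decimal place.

(a) as written (C2H5Cl(g) already on the product side): -112.1 kJ/mol
(b) as written (C2H6(g) already on the product side): -84.7 kJ/mol
(c): not needed (CHCl3(l) appears nowhere else).
(d) reversed and × 3 (reverse to put C2H4Cl2(l) on the reactant side; ×3 to match 3 C2H4Cl2(l) in the target): (-3)·(-166.8) = +500.4 kJ/mol
Summing the manipulated equations, ΔH = (-112.1) + (-84.7) + (+500.4) = 303.6 kJ/mol

ΔH = 303.6 kJ/mol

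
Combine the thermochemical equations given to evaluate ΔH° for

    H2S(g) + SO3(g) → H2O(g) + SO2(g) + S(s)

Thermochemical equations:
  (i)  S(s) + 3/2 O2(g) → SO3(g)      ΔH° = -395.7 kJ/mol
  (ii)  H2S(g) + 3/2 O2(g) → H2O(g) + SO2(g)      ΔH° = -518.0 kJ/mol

(i) reversed (SO3(g) must end up as a reactant): +395.7 kJ/mol
(ii) as written (H2S(g) already on the reactant side): -518.0 kJ/mol
Summing the manipulated equations, ΔH° = (-1)·(-395.7) + (1)·(-518.0) = -122.3 kJ/mol

ΔH° = -122.3 kJ/mol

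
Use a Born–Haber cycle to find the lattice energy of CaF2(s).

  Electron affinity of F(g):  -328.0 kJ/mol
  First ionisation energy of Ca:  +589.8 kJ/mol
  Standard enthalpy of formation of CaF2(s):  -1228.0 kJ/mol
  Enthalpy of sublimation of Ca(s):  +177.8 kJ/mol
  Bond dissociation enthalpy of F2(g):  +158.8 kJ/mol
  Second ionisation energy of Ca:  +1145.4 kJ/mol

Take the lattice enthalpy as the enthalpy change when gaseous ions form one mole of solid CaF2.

ΔHf° = 1·ΔHsub + 1·(ΣIE) + 1·D(F2) + 2·EA + U
-1228.0 = 1·(+177.8) + 1·(+1735.2) + 1·(+158.8) + 2·(-328.0) + U
U = -1228.0 − (+1415.8) = -2643.8 kJ/mol

U = -2643.8 kJ/mol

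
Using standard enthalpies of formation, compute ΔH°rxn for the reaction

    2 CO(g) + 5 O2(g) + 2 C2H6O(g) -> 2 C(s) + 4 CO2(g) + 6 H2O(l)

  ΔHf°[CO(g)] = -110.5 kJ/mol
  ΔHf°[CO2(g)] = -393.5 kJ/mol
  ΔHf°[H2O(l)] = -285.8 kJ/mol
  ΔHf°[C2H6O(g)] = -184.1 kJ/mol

Products: 2·(+0.0) + 4·(-393.5) + 6·(-285.8) = -3288.8
Reactants: 2·(-110.5) + 5·(+0.0) + 2·(-184.1) = -589.2
ΔH°rxn = (-3288.8) − (-589.2) = -2699.6 kJ/mol

ΔH°rxn = -2699.6 kJ/mol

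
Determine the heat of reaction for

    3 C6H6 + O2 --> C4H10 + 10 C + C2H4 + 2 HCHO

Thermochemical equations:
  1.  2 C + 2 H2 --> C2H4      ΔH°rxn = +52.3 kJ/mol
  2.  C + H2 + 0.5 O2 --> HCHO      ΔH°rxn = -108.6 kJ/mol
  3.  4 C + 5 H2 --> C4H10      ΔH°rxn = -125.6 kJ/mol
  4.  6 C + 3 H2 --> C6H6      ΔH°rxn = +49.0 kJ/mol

eq. 1 as written (C2H4 already on the product side): +52.3 kJ/mol
eq. 2 × 2 (scale by 2 for the 2 HCHO): (2)·(-108.6) = -217.2 kJ/mol
eq. 3 as written (C4H10 already on the product side): -125.6 kJ/mol
eq. 4 reversed and × 3 (reverse to put C6H6 on the reactant side; ×3 to match 3 C6H6 in the target): (-3)·(+49.0) = -147.0 kJ/mol
ΔH°rxn = (1)·(+52.3) + (2)·(-108.6) + (1)·(-125.6) + (-3)·(+49.0) = -437.5 kJ/mol

ΔH°rxn = -437.5 kJ/mol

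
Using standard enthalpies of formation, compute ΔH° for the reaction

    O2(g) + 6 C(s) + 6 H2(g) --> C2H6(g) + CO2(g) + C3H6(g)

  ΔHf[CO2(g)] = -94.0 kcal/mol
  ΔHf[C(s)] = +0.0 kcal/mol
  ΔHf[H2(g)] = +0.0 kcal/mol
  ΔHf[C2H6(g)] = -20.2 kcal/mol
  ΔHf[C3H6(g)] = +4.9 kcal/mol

ΔH° = -109.3 kcal/mol

ΔH°rxn = Σ nΔHf°(products) − Σ nΔHf°(reactants).
Products: 1·(-20.2) + 1·(-94.0) + 1·(+4.9) = -109.3
Reactants: 1·(+0.0) + 6·(+0.0) + 6·(+0.0) = +0.0
ΔH° = (-109.3) − (+0.0) = -109.3 kcal/mol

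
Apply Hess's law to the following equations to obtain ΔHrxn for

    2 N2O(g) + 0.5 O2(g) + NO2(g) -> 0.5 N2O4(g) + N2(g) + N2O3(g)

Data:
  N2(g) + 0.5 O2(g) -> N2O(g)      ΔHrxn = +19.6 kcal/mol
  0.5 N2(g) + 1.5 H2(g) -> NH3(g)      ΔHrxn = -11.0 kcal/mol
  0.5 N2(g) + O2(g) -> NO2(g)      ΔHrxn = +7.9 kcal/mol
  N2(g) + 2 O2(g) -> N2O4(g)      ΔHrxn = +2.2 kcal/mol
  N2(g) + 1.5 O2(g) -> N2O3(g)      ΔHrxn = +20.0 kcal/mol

equation 1 reversed and × 2: (-2)·(+19.6) = -39.2 kcal/mol
equation 2: not needed.
equation 3 reversed: -7.9 kcal/mol
equation 4 × 1/2: (1/2)·(+2.2) = +1.1 kcal/mol
equation 5 as written: +20.0 kcal/mol
ΔHrxn = (-39.2) + (-7.9) + (+1.1) + (+20.0) = -26.0 kcal/mol

ΔHrxn = -26.0 kcal/mol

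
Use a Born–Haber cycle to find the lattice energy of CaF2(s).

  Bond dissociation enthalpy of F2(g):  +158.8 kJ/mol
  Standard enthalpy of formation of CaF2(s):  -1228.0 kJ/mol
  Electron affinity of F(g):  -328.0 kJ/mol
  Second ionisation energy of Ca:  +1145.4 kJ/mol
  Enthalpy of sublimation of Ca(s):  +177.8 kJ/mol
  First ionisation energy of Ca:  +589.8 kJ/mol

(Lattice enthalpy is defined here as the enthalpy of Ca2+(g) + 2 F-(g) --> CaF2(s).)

U = -2643.8 kJ/mol

ΔHf° = 1·ΔHsub + 1·(ΣIE) + 1·D(F2) + 2·EA + U
-1228.0 = 1·(+177.8) + 1·(+1735.2) + 1·(+158.8) + 2·(-328.0) + U
U = -1228.0 − (+1415.8) = -2643.8 kJ/mol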